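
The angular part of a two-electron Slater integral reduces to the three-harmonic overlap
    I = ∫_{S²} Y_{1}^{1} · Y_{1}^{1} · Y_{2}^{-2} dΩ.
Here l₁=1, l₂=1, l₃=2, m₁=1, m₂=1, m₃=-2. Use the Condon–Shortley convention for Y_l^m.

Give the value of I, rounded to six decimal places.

0.309019

Rules hold: Σm=0, L=4 even, 0≤2≤2.
N = 3·3·5 = 45
Δ = 0!·2!·2!/5! = 1/30
Racah Σ t=0..0: t=0:+1/1 = 1/1
⇒ 3j(1 1 2; 0 0 0)² = 2/15, sgn +1
Racah Σ t=0..0: t=0:+1/4 = 1/4
⇒ 3j(1 1 2; 1 1 -2)² = 1/5, sgn +1
4πI² = N·(3j₀)²·(3jₘ)² = 6/5
I = +1·√(1.2/4π) = 0.30901936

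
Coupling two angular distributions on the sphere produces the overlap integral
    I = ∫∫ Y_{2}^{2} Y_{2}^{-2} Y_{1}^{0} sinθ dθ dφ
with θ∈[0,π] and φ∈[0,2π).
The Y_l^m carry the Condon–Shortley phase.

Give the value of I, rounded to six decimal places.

0.000000

L=5 odd ⇒ parity kills the (l;000) factor ⇒ I = 0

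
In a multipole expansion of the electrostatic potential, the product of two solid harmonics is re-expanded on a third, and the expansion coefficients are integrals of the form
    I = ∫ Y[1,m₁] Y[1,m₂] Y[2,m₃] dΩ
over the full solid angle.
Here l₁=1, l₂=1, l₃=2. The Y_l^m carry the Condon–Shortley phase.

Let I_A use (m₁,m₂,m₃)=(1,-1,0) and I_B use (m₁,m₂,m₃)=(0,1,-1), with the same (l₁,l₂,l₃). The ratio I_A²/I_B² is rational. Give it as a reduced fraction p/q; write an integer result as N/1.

1/3

Same 1,1,2: normalisation and zero-m 3j drop out of the ratio.
A: Δ: 0! 2! 2! / 5! → 1/30; sum: t=0:+1/4 = 1/4; 3j²(1 1 2; 1 -1 0) = Δ·Π!·Σ² = 1/30  (sign +1)
B: Δ: 0! 2! 2! / 5! → 1/30; sum: t=0:+1/2 = 1/2; 3j²(1 1 2; 0 1 -1) = Δ·Π!·Σ² = 1/10  (sign -1)
I_A²/I_B² = (1/30)/(1/10) = 1/3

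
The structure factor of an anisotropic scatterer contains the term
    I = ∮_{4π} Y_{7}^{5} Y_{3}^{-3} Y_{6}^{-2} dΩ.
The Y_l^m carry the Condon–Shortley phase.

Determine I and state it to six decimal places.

Checks pass: Σm=0; 16 even; l₃=6∈[4,10].
(2·7+1)(2·3+1)(2·6+1) = 1365
Δ: 4! 10! 2! / 17! → 1/2042040
sum: t=1:−1/207360 t=2:+1/57600 t=3:−1/207360 = 1/129600
3j²(7 3 6; 0 0 0) = Δ·Π!·Σ² = 168/12155  (sign +1)
sum: t=0:+1/3870720 = 1/3870720
3j²(7 3 6; 5 -3 -2) = Δ·Π!·Σ² = 135/6188  (sign +1)
combine: 4πI² = 1365·168/12155·135/6188 = 17010/41327
take √, sign +1: I = 0.18097988

0.180980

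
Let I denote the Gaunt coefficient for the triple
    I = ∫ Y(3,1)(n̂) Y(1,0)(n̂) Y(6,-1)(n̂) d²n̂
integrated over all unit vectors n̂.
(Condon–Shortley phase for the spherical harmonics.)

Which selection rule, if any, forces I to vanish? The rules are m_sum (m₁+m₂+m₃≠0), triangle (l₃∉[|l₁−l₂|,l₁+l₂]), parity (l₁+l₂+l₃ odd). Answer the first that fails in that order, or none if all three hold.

azimuthal sum: 1 + 0 − 1 = 0  ✓
2 ≤ 6 ≤ 4 (triangle on l)  ✗
L = 3 + 1 + 6 = 10 (even)

triangle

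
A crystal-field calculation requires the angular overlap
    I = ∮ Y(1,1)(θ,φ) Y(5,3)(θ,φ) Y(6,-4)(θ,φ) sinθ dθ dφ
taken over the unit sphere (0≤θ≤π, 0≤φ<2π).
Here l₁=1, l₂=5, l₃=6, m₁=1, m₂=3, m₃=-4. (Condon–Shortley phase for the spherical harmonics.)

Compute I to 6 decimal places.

Rules hold: Σm=0, L=12 even, 4≤6≤6.
N = 3·11·13 = 429
Δ = 0!·2!·10!/13! = 1/858
Racah Σ t=0..0: t=0:+1/14400 = 1/14400
⇒ 3j(1 5 6; 0 0 0)² = 6/143, sgn +1
Racah Σ t=0..0: t=0:+1/161280 = 1/161280
⇒ 3j(1 5 6; 1 3 -4)² = 15/286, sgn +1
4πI² = N·(3j₀)²·(3jₘ)² = 135/143
I = +1·√(0.944056/4π) = 0.27409047

0.274090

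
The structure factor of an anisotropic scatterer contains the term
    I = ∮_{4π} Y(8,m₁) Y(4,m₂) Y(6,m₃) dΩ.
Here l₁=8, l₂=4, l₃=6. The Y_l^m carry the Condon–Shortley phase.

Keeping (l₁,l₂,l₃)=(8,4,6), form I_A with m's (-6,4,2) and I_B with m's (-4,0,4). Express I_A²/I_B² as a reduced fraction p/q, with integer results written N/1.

l's match ⇒ only the (l;m) 3-j factors differ between A and B.
A: triangle coeff Δ(8,4,6) = 1/23279256; Σ_t [6,6]: t=6:+1/116121600 = 1/116121600; (3j)²=7/323 [(8 4 6; -6 4 2)], sign=+1
B: triangle coeff Δ(8,4,6) = 1/23279256; Σ_t [2,4]: t=2:+1/348364800 t=3:−1/13063680 t=4:+1/7741440 = 29/522547200; (3j)²=1682/264537 [(8 4 6; -4 0 4)], sign=+1
I_A²/I_B² = (7/323)/(1682/264537) = 5733/1682

5733/1682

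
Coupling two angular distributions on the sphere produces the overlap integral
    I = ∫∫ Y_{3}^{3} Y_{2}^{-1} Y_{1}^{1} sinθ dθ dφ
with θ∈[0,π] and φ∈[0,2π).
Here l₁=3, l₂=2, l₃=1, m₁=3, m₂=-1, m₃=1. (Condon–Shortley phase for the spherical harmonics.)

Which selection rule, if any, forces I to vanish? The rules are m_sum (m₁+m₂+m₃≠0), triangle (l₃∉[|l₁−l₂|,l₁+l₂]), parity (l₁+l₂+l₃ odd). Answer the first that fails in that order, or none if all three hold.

m_sum

Σmᵢ = 3  ✗
l₃∈[|l₁−l₂|,l₁+l₂]=[1,5], have l₃=1
Σlᵢ = 6 ⇒ even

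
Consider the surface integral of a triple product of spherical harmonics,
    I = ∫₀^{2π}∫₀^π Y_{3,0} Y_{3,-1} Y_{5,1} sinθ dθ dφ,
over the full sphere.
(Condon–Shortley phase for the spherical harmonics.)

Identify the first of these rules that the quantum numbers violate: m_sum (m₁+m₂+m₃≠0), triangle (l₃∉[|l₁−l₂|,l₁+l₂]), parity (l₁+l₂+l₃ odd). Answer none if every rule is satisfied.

parity

m₁+m₂+m₃ = 0 − 1 + 1 = 0  ✓
triangle: |3−3|=0 ≤ l₃=5 ≤ 3+3=6  ✓
parity: l₁+l₂+l₃ = 11 is odd  ✗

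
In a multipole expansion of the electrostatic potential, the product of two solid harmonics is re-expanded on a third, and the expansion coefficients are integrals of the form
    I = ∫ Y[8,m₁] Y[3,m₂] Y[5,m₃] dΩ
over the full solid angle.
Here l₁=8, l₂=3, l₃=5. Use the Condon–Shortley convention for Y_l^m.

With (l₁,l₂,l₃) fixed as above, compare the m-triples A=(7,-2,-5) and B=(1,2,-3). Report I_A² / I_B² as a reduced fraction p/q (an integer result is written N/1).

143/9

Same 8,3,5: normalisation and zero-m 3j drop out of the ratio.
A: Δ: 6! 10! 0! / 17! → 1/136136; sum: t=1:−1/435456000 = -1/435456000; 3j²(8 3 5; 7 -2 -5) = Δ·Π!·Σ² = 3/136  (sign -1)
B: Δ: 6! 10! 0! / 17! → 1/136136; sum: t=5:−1/9676800 = -1/9676800; 3j²(8 3 5; 1 2 -3) = Δ·Π!·Σ² = 27/19448  (sign -1)
I_A²/I_B² = (3/136)/(27/19448) = 143/9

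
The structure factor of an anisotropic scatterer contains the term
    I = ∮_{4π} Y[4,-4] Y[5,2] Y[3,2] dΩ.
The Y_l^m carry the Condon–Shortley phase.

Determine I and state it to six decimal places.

Checks pass: Σm=0; 12 even; l₃=3∈[1,9].
(2·4+1)(2·5+1)(2·3+1) = 693
Δ: 6! 2! 4! / 13! → 1/180180
sum: t=2:+1/576 t=3:−1/144 t=4:+1/576 = -1/288
3j²(4 5 3; 0 0 0) = Δ·Π!·Σ² = 20/1001  (sign +1)
sum: t=6:+1/8640 = 1/8640
3j²(4 5 3; -4 2 2) = Δ·Π!·Σ² = 14/1287  (sign -1)
combine: 4πI² = 693·20/1001·14/1287 = 280/1859
take √, sign -1: I = -0.10947990

-0.109480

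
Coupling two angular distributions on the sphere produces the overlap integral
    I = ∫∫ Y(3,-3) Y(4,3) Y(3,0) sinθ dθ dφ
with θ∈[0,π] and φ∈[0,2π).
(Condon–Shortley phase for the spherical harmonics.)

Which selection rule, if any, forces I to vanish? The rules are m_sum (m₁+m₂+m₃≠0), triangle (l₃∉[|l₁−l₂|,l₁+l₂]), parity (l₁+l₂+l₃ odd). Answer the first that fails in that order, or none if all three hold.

Σmᵢ = 0  ✓
l₃∈[|l₁−l₂|,l₁+l₂]=[1,7], have l₃=3  ✓
Σlᵢ = 10 ⇒ even  ✓

none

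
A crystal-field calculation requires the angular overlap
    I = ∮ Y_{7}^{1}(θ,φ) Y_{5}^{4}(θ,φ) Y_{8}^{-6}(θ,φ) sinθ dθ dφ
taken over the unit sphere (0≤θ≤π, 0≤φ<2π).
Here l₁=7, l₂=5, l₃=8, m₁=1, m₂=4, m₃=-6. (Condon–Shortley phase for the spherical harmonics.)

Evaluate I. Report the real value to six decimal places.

m-sum = 1 + 4 − 6 = -1 ≠ 0 ⇒ I = 0

0.000000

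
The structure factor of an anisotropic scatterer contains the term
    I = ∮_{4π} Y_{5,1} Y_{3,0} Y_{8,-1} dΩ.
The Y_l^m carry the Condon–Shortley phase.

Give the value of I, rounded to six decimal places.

-0.227643

m-sum 0 ✓  L=16 even ✓  2≤8≤8 ✓
Π(2lᵢ+1) = 11×7×17 = 1309
triangle coeff Δ(5,3,8) = 1/136136
Σ_t [0,0]: t=0:+1/518400 = 1/518400
(3j)²=56/2431 [(5 3 8; 0 0 0)], sign=+1
Σ_t [0,0]: t=0:+1/622080 = 1/622080
(3j)²=105/4862 [(5 3 8; 1 0 -1)], sign=-1
⇒ 4πI² = 20580/31603
I = (-1)√(20580/31603/(4π)) = -0.22764263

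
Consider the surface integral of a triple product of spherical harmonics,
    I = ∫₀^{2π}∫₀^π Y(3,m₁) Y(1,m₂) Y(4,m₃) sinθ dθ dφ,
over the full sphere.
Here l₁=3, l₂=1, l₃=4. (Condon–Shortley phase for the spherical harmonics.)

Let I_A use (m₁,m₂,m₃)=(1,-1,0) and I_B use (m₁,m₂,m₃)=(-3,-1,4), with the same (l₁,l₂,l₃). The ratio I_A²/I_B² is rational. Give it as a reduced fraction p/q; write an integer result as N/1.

Same 3,1,4: normalisation and zero-m 3j drop out of the ratio.
A: Δ: 0! 6! 2! / 9! → 1/252; sum: t=0:+1/96 = 1/96; 3j²(3 1 4; 1 -1 0) = Δ·Π!·Σ² = 1/42  (sign +1)
B: Δ: 0! 6! 2! / 9! → 1/252; sum: t=0:+1/1440 = 1/1440; 3j²(3 1 4; -3 -1 4) = Δ·Π!·Σ² = 1/9  (sign +1)
I_A²/I_B² = (1/42)/(1/9) = 3/14

3/14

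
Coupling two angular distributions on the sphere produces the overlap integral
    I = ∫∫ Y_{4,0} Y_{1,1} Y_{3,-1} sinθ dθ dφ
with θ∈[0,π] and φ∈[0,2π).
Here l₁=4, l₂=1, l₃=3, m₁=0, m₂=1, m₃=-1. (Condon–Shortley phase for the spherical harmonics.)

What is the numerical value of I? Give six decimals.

0.150786

Checks pass: Σm=0; 8 even; l₃=3∈[3,5].
(2·4+1)(2·1+1)(2·3+1) = 189
Δ: 2! 6! 0! / 9! → 1/252
sum: t=1:−1/36 = -1/36
3j²(4 1 3; 0 0 0) = Δ·Π!·Σ² = 4/63  (sign +1)
sum: t=2:+1/96 = 1/96
3j²(4 1 3; 0 1 -1) = Δ·Π!·Σ² = 1/42  (sign +1)
combine: 4πI² = 189·4/63·1/42 = 2/7
take √, sign +1: I = 0.15078601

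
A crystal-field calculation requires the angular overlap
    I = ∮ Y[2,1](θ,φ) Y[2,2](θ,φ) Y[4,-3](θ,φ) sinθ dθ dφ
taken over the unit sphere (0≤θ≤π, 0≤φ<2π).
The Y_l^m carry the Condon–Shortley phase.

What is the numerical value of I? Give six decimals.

Rules hold: Σm=0, L=8 even, 0≤4≤4.
N = 5·5·9 = 225
Δ = 0!·4!·4!/9! = 1/630
Racah Σ t=0..0: t=0:+1/16 = 1/16
⇒ 3j(2 2 4; 0 0 0)² = 2/35, sgn +1
Racah Σ t=0..0: t=0:+1/144 = 1/144
⇒ 3j(2 2 4; 1 2 -3)² = 1/18, sgn -1
4πI² = N·(3j₀)²·(3jₘ)² = 5/7
I = -1·√(0.714286/4π) = -0.23841361

-0.238414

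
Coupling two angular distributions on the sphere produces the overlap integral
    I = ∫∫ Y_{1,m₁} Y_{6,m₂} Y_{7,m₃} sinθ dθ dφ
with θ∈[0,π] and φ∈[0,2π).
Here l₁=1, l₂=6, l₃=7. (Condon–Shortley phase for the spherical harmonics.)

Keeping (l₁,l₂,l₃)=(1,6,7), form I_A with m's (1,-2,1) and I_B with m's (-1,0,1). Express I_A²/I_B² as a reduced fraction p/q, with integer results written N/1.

15/28

l's match ⇒ only the (l;m) 3-j factors differ between A and B.
A: triangle coeff Δ(1,6,7) = 1/1365; Σ_t [0,0]: t=0:+1/1935360 = 1/1935360; (3j)²=1/91 [(1 6 7; 1 -2 1)], sign=+1
B: triangle coeff Δ(1,6,7) = 1/1365; Σ_t [0,0]: t=0:+1/1036800 = 1/1036800; (3j)²=4/195 [(1 6 7; -1 0 1)], sign=+1
I_A²/I_B² = (1/91)/(4/195) = 15/28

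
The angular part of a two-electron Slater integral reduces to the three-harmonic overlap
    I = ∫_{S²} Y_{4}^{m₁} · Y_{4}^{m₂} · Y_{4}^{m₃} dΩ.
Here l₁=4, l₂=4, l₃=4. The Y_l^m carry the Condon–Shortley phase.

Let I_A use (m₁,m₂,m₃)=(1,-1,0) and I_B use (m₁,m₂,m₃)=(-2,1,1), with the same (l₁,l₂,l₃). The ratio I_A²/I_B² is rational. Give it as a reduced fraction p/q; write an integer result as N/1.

Same 4,4,4: normalisation and zero-m 3j drop out of the ratio.
A: Δ: 4! 4! 4! / 13! → 1/450450; sum: t=0:+1/864 t=1:−1/96 t=2:+1/144 t=3:−1/3456 = -1/384; 3j²(4 4 4; 1 -1 0) = Δ·Π!·Σ² = 9/2002  (sign -1)
B: Δ: 4! 4! 4! / 13! → 1/450450; sum: t=2:+1/576 t=3:−1/144 t=4:+1/576 = -1/288; 3j²(4 4 4; -2 1 1) = Δ·Π!·Σ² = 20/1001  (sign +1)
I_A²/I_B² = (9/2002)/(20/1001) = 9/40

9/40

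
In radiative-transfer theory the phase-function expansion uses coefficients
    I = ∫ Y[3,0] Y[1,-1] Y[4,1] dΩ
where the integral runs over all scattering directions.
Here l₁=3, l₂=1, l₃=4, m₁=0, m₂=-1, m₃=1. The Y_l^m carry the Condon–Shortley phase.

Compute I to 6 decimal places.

-0.194664

Checks pass: Σm=0; 8 even; l₃=4∈[2,4].
(2·3+1)(2·1+1)(2·4+1) = 189
Δ: 0! 6! 2! / 9! → 1/252
sum: t=0:+1/36 = 1/36
3j²(3 1 4; 0 0 0) = Δ·Π!·Σ² = 4/63  (sign +1)
sum: t=0:+1/72 = 1/72
3j²(3 1 4; 0 -1 1) = Δ·Π!·Σ² = 5/126  (sign -1)
combine: 4πI² = 189·4/63·5/126 = 10/21
take √, sign -1: I = -0.19466390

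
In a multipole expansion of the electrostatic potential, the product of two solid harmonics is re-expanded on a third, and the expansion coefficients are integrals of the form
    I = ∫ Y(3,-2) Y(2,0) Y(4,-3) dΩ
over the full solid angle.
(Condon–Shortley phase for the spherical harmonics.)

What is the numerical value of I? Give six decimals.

0.000000

-2 + 0 − 3 = -5 ≠ 0: azimuthal integral kills it; I = 0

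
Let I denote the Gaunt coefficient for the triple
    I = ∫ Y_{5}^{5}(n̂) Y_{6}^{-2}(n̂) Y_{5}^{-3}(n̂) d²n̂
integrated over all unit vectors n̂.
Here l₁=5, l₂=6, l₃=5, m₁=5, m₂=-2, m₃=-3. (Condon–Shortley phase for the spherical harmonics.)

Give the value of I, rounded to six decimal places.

m-sum 0 ✓  L=16 even ✓  1≤5≤11 ✓
Π(2lᵢ+1) = 11×13×11 = 1573
triangle coeff Δ(5,6,5) = 1/28588560
Σ_t [1,5]: t=1:−1/345600 t=2:+1/13824 t=3:−1/5184 t=4:+1/13824 t=5:−1/345600 = -7/129600
(3j)²=80/7293 [(5 6 5; 0 0 0)], sign=+1
Σ_t [0,0]: t=0:+1/829440 = 1/829440
(3j)²=35/2431 [(5 6 5; 5 -2 -3)], sign=+1
⇒ 4πI² = 2800/11271
I = (+1)√(2800/11271/(4π)) = 0.14060244

0.140602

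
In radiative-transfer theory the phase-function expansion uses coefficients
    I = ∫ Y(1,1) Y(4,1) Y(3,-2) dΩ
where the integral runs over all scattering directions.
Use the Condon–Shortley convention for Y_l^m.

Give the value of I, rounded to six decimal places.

-0.106622

Rules hold: Σm=0, L=8 even, 3≤3≤5.
N = 3·9·7 = 189
Δ = 2!·0!·6!/9! = 1/252
Racah Σ t=1..1: t=1:−1/36 = -1/36
⇒ 3j(1 4 3; 0 0 0)² = 4/63, sgn +1
Racah Σ t=0..0: t=0:+1/240 = 1/240
⇒ 3j(1 4 3; 1 1 -2)² = 1/84, sgn -1
4πI² = N·(3j₀)²·(3jₘ)² = 1/7
I = -1·√(0.142857/4π) = -0.10662181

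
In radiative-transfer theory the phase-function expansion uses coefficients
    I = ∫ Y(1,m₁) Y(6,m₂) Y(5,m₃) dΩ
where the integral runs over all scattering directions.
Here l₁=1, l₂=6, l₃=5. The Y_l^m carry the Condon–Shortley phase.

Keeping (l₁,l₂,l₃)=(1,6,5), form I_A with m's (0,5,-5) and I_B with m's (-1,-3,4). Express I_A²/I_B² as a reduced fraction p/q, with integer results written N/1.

11/3

Shared (l₁,l₂,l₃)=(1,6,5): N and (l;000)² cancel in I_A²/I_B².
A: Δ = 2!·0!·10!/13! = 1/858; Racah Σ t=1..1: t=1:−1/3628800 = -1/3628800; ⇒ 3j(1 6 5; 0 5 -5)² = 1/78, sgn -1
B: Δ = 2!·0!·10!/13! = 1/858; Racah Σ t=2..2: t=2:+1/725760 = 1/725760; ⇒ 3j(1 6 5; -1 -3 4)² = 1/286, sgn -1
I_A²/I_B² = (1/78)/(1/286) = 11/3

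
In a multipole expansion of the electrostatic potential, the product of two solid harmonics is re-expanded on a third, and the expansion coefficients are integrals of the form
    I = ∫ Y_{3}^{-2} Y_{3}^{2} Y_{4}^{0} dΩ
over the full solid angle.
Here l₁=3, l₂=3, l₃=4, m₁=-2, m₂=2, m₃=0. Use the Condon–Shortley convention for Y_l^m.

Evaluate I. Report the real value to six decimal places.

-0.179515

Checks pass: Σm=0; 10 even; l₃=4∈[0,6].
(2·3+1)(2·3+1)(2·4+1) = 441
Δ: 2! 4! 4! / 11! → 1/34650
sum: t=0:+1/72 t=1:−1/16 t=2:+1/72 = -5/144
3j²(3 3 4; 0 0 0) = Δ·Π!·Σ² = 2/77  (sign -1)
sum: t=1:−1/576 t=2:+1/72 = 7/576
3j²(3 3 4; -2 2 0) = Δ·Π!·Σ² = 7/198  (sign +1)
combine: 4πI² = 441·2/77·7/198 = 49/121
take √, sign -1: I = -0.17951487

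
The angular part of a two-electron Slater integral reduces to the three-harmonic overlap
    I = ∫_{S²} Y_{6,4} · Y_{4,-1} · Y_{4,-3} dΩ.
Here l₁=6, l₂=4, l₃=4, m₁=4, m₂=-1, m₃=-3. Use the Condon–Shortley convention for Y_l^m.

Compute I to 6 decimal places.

m-sum 0 ✓  L=14 even ✓  2≤4≤10 ✓
Π(2lᵢ+1) = 13×9×9 = 1053
triangle coeff Δ(6,4,4) = 1/1261260
Σ_t [2,4]: t=2:+1/4608 t=3:−1/1296 t=4:+1/4608 = -7/20736
(3j)²=20/1287 [(6 4 4; 0 0 0)], sign=-1
Σ_t [1,2]: t=1:−1/28800 t=2:+1/34560 = -1/172800
(3j)²=1/1430 [(6 4 4; 4 -1 -3)], sign=+1
⇒ 4πI² = 18/1573
I = (-1)√(18/1573/(4π)) = -0.03017637

-0.030176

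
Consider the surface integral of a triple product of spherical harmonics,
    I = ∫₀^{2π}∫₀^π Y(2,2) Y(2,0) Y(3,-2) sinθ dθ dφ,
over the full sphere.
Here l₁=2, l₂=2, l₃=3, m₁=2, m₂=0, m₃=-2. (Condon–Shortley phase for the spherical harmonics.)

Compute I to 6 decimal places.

0.000000

l₁+l₂+l₃=7 is odd: 3j(l;000)=0 ⇒ I=0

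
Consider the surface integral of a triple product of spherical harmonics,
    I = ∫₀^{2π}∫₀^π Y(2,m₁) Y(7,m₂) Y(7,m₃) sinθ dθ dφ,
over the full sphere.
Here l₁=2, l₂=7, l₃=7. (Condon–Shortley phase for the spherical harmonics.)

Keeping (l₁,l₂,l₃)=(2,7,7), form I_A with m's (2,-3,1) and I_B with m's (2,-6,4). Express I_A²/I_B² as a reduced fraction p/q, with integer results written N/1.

75/26

Same 2,7,7: normalisation and zero-m 3j drop out of the ratio.
A: Δ: 2! 2! 12! / 17! → 1/185640; sum: t=0:+1/3870720 = 1/3870720; 3j²(2 7 7; 2 -3 1) = Δ·Π!·Σ² = 135/6188  (sign +1)
B: Δ: 2! 2! 12! / 17! → 1/185640; sum: t=0:+1/159667200 = 1/159667200; 3j²(2 7 7; 2 -6 4) = Δ·Π!·Σ² = 9/1190  (sign -1)
I_A²/I_B² = (135/6188)/(9/1190) = 75/26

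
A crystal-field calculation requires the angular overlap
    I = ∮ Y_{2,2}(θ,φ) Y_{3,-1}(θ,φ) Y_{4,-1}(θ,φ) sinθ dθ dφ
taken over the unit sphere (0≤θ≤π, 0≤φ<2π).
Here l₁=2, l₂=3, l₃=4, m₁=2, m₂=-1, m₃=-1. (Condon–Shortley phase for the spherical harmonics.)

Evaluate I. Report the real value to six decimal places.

0.000000

L=9 odd ⇒ parity kills the (l;000) factor ⇒ I = 0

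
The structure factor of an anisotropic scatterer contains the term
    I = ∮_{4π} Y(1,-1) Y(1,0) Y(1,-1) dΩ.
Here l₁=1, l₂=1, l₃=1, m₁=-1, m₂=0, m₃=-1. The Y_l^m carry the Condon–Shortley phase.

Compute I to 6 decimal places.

-1 + 0 − 1 = -2 ≠ 0: azimuthal integral kills it; I = 0

0.000000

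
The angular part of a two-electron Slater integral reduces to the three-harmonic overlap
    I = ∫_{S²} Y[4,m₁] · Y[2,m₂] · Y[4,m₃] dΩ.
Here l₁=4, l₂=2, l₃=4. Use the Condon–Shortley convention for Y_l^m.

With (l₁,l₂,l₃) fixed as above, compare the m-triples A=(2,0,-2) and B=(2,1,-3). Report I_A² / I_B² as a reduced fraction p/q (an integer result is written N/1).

Shared (l₁,l₂,l₃)=(4,2,4): N and (l;000)² cancel in I_A²/I_B².
A: Δ = 2!·6!·2!/11! = 1/13860; Racah Σ t=0..2: t=0:+1/192 t=1:−1/120 t=2:+1/2880 = -1/360; ⇒ 3j(4 2 4; 2 0 -2)² = 16/3465, sgn -1
B: Δ = 2!·6!·2!/11! = 1/13860; Racah Σ t=1..2: t=1:−1/240 t=2:+1/1440 = -1/288; ⇒ 3j(4 2 4; 2 1 -3)² = 5/132, sgn +1
I_A²/I_B² = (16/3465)/(5/132) = 64/525

64/525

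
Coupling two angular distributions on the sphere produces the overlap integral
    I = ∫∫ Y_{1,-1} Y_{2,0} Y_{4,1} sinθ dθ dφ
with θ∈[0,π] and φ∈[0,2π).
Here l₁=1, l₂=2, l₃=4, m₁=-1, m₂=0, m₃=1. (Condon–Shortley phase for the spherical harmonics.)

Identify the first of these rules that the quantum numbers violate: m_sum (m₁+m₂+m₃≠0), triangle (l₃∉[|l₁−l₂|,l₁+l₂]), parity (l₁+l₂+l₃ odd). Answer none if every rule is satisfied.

triangle

m₁+m₂+m₃ = -1 + 0 + 1 = 0  ✓
triangle: |1−2|=1 ≤ l₃=4 ≤ 1+2=3  ✗
parity: l₁+l₂+l₃ = 7 is odd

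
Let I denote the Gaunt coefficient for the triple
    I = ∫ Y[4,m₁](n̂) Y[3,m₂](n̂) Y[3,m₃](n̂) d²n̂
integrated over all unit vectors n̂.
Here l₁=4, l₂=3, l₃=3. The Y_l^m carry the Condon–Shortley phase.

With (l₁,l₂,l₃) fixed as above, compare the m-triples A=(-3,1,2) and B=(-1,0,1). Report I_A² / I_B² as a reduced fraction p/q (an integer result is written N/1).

14/15

Shared (l₁,l₂,l₃)=(4,3,3): N and (l;000)² cancel in I_A²/I_B².
A: Δ = 4!·4!·2!/11! = 1/34650; Racah Σ t=3..4: t=3:−1/144 t=4:+1/288 = -1/288; ⇒ 3j(4 3 3; -3 1 2)² = 1/99, sgn +1
B: Δ = 4!·4!·2!/11! = 1/34650; Racah Σ t=1..3: t=1:−1/288 t=2:+1/24 t=3:−1/48 = 5/288; ⇒ 3j(4 3 3; -1 0 1)² = 5/462, sgn +1
I_A²/I_B² = (1/99)/(5/462) = 14/15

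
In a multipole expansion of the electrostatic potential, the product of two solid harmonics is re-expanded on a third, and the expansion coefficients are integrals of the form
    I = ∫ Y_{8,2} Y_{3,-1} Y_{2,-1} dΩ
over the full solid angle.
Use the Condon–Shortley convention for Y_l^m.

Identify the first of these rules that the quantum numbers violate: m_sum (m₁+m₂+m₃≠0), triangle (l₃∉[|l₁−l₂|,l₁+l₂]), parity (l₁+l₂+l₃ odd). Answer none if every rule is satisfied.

triangle

Σmᵢ = 0  ✓
l₃∈[|l₁−l₂|,l₁+l₂]=[5,11], have l₃=2  ✗
Σlᵢ = 13 ⇒ odd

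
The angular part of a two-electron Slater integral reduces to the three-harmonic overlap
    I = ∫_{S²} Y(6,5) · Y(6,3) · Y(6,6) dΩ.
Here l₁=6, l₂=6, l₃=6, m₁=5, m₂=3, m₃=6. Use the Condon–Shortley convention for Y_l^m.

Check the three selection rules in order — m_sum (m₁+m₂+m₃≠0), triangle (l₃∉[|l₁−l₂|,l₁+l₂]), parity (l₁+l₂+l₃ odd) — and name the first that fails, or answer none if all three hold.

azimuthal sum: 5 + 3 + 6 = 14  ✗
0 ≤ 6 ≤ 12 (triangle on l)
L = 6 + 6 + 6 = 18 (even)

m_sum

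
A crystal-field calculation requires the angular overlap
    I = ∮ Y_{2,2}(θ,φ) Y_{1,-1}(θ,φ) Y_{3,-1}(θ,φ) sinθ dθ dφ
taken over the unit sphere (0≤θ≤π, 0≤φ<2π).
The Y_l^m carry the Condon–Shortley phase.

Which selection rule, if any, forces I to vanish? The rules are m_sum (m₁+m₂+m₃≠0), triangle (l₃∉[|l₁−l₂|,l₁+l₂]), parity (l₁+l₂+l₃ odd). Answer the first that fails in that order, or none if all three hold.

none

azimuthal sum: 2 − 1 − 1 = 0  ✓
1 ≤ 3 ≤ 3 (triangle on l)  ✓
L = 2 + 1 + 3 = 6 (even)  ✓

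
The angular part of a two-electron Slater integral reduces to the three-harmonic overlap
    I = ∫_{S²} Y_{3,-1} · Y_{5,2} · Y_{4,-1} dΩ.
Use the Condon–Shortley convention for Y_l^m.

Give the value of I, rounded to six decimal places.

Rules hold: Σm=0, L=12 even, 2≤4≤8.
N = 7·11·9 = 693
Δ = 4!·2!·6!/13! = 1/180180
Racah Σ t=1..3: t=1:−1/576 t=2:+1/144 t=3:−1/576 = 1/288
⇒ 3j(3 5 4; 0 0 0)² = 20/1001, sgn +1
Racah Σ t=2..4: t=2:+1/960 t=3:−1/288 t=4:+1/1728 = -1/540
⇒ 3j(3 5 4; -1 2 -1)² = 128/6435, sgn +1
4πI² = N·(3j₀)²·(3jₘ)² = 512/1859
I = +1·√(0.275417/4π) = 0.14804384

0.148044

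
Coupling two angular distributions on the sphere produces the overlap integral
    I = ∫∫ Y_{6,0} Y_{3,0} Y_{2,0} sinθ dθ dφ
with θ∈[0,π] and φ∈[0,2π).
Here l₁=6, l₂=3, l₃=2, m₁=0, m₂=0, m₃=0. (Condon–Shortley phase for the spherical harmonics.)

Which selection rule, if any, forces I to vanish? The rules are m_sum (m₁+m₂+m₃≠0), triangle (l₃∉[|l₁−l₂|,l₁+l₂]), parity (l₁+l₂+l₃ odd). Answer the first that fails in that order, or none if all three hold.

triangle

azimuthal sum: 0 + 0 + 0 = 0  ✓
3 ≤ 2 ≤ 9 (triangle on l)  ✗
L = 6 + 3 + 2 = 11 (odd)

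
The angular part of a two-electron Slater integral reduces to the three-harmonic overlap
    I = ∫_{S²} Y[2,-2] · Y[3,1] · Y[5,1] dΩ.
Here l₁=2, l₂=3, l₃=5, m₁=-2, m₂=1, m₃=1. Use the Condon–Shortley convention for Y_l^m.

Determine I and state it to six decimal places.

-0.092802

m-sum 0 ✓  L=10 even ✓  1≤5≤5 ✓
Π(2lᵢ+1) = 5×7×11 = 385
triangle coeff Δ(2,3,5) = 1/2310
Σ_t [0,0]: t=0:+1/144 = 1/144
(3j)²=10/231 [(2 3 5; 0 0 0)], sign=-1
Σ_t [0,0]: t=0:+1/1152 = 1/1152
(3j)²=1/154 [(2 3 5; -2 1 1)], sign=+1
⇒ 4πI² = 25/231
I = (-1)√(25/231/(4π)) = -0.09280237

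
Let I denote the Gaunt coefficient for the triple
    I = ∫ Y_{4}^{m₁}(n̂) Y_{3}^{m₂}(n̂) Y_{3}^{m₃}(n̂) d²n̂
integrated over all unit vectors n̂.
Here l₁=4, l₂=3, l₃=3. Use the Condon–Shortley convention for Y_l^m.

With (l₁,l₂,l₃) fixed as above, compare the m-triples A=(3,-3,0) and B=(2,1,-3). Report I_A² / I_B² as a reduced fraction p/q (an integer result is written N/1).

Same 4,3,3: normalisation and zero-m 3j drop out of the ratio.
A: Δ: 4! 4! 2! / 11! → 1/34650; sum: t=0:+1/288 = 1/288; 3j²(4 3 3; 3 -3 0) = Δ·Π!·Σ² = 1/22  (sign -1)
B: Δ: 4! 4! 2! / 11! → 1/34650; sum: t=2:+1/192 = 1/192; 3j²(4 3 3; 2 1 -3) = Δ·Π!·Σ² = 3/77  (sign +1)
I_A²/I_B² = (1/22)/(3/77) = 7/6

7/6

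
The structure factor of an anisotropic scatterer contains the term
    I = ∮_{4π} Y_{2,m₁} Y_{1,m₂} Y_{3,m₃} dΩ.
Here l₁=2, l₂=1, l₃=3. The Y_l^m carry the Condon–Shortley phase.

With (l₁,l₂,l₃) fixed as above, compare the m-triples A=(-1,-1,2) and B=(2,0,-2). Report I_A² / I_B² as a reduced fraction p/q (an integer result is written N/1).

2/1

Same 2,1,3: normalisation and zero-m 3j drop out of the ratio.
A: Δ: 0! 4! 2! / 7! → 1/105; sum: t=0:+1/12 = 1/12; 3j²(2 1 3; -1 -1 2) = Δ·Π!·Σ² = 2/21  (sign -1)
B: Δ: 0! 4! 2! / 7! → 1/105; sum: t=0:+1/24 = 1/24; 3j²(2 1 3; 2 0 -2) = Δ·Π!·Σ² = 1/21  (sign -1)
I_A²/I_B² = (2/21)/(1/21) = 2/1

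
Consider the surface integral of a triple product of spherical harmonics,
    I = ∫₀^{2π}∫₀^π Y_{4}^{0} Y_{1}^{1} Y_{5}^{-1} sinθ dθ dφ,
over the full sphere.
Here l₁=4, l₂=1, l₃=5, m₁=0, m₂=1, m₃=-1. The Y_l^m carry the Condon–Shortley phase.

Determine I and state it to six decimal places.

-0.190188

m-sum 0 ✓  L=10 even ✓  3≤5≤5 ✓
Π(2lᵢ+1) = 9×3×11 = 297
triangle coeff Δ(4,1,5) = 1/495
Σ_t [0,0]: t=0:+1/576 = 1/576
(3j)²=5/99 [(4 1 5; 0 0 0)], sign=-1
Σ_t [0,0]: t=0:+1/1152 = 1/1152
(3j)²=1/33 [(4 1 5; 0 1 -1)], sign=+1
⇒ 4πI² = 5/11
I = (-1)√(5/11/(4π)) = -0.19018827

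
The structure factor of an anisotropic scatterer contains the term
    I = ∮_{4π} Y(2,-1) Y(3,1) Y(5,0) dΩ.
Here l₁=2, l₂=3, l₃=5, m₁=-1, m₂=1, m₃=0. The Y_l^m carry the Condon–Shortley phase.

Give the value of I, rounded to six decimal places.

0.169433

m-sum 0 ✓  L=10 even ✓  1≤5≤5 ✓
Π(2lᵢ+1) = 5×7×11 = 385
triangle coeff Δ(2,3,5) = 1/2310
Σ_t [0,0]: t=0:+1/144 = 1/144
(3j)²=10/231 [(2 3 5; 0 0 0)], sign=-1
Σ_t [0,0]: t=0:+1/288 = 1/288
(3j)²=5/231 [(2 3 5; -1 1 0)], sign=-1
⇒ 4πI² = 250/693
I = (+1)√(250/693/(4π)) = 0.16943318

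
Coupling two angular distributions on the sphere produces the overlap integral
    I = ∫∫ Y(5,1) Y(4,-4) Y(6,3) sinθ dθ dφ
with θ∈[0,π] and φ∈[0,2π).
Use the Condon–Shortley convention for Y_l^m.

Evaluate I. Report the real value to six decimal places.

0.000000

l₁+l₂+l₃=15 is odd: 3j(l;000)=0 ⇒ I=0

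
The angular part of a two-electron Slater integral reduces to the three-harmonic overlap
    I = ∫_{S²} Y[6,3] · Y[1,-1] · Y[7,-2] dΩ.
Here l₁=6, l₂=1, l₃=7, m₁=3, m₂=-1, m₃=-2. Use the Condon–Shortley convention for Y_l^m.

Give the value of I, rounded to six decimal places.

0.110647

Checks pass: Σm=0; 14 even; l₃=7∈[5,7].
(2·6+1)(2·1+1)(2·7+1) = 585
Δ: 0! 12! 2! / 15! → 1/1365
sum: t=0:+1/518400 = 1/518400
3j²(6 1 7; 0 0 0) = Δ·Π!·Σ² = 7/195  (sign -1)
sum: t=0:+1/4354560 = 1/4354560
3j²(6 1 7; 3 -1 -2) = Δ·Π!·Σ² = 2/273  (sign -1)
combine: 4πI² = 585·7/195·2/273 = 2/13
take √, sign +1: I = 0.11064668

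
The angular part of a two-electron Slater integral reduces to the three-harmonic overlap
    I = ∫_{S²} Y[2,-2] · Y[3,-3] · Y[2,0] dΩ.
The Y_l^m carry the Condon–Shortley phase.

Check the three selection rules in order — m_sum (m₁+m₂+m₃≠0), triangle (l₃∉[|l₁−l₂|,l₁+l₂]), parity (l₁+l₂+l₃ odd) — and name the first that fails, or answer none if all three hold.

m_sum

azimuthal sum: -2 − 3 + 0 = -5  ✗
1 ≤ 2 ≤ 5 (triangle on l)
L = 2 + 3 + 2 = 7 (odd)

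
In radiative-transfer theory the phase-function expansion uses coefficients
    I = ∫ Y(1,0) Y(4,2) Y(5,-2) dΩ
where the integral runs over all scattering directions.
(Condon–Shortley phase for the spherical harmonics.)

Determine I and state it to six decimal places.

0.225034

m-sum 0 ✓  L=10 even ✓  3≤5≤5 ✓
Π(2lᵢ+1) = 3×9×11 = 297
triangle coeff Δ(1,4,5) = 1/495
Σ_t [0,0]: t=0:+1/576 = 1/576
(3j)²=5/99 [(1 4 5; 0 0 0)], sign=-1
Σ_t [0,0]: t=0:+1/1440 = 1/1440
(3j)²=7/165 [(1 4 5; 0 2 -2)], sign=-1
⇒ 4πI² = 7/11
I = (+1)√(7/11/(4π)) = 0.22503380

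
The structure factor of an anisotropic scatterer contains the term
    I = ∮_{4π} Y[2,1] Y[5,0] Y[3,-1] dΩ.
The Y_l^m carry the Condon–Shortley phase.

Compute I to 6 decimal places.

0.169433

Rules hold: Σm=0, L=10 even, 3≤3≤7.
N = 5·11·7 = 385
Δ = 4!·0!·6!/11! = 1/2310
Racah Σ t=2..2: t=2:+1/144 = 1/144
⇒ 3j(2 5 3; 0 0 0)² = 10/231, sgn -1
Racah Σ t=1..1: t=1:−1/288 = -1/288
⇒ 3j(2 5 3; 1 0 -1)² = 5/231, sgn -1
4πI² = N·(3j₀)²·(3jₘ)² = 250/693
I = +1·√(0.36075/4π) = 0.16943318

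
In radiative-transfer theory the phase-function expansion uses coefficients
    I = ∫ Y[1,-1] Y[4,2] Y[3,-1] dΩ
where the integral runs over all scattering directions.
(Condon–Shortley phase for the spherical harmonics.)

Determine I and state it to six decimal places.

0.238414

m-sum 0 ✓  L=8 even ✓  3≤3≤5 ✓
Π(2lᵢ+1) = 3×9×7 = 189
triangle coeff Δ(1,4,3) = 1/252
Σ_t [1,1]: t=1:−1/36 = -1/36
(3j)²=4/63 [(1 4 3; 0 0 0)], sign=+1
Σ_t [2,2]: t=2:+1/96 = 1/96
(3j)²=5/84 [(1 4 3; -1 2 -1)], sign=+1
⇒ 4πI² = 5/7
I = (+1)√(5/7/(4π)) = 0.23841361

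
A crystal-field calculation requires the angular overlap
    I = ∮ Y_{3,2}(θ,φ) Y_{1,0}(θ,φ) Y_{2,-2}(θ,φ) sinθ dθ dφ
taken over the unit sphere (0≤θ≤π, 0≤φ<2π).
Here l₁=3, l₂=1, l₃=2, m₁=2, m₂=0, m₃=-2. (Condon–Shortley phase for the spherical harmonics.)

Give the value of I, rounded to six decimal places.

m-sum 0 ✓  L=6 even ✓  2≤2≤4 ✓
Π(2lᵢ+1) = 7×3×5 = 105
triangle coeff Δ(3,1,2) = 1/105
Σ_t [1,1]: t=1:−1/4 = -1/4
(3j)²=3/35 [(3 1 2; 0 0 0)], sign=-1
Σ_t [1,1]: t=1:−1/24 = -1/24
(3j)²=1/21 [(3 1 2; 2 0 -2)], sign=-1
⇒ 4πI² = 3/7
I = (+1)√(3/7/(4π)) = 0.18467439

0.184674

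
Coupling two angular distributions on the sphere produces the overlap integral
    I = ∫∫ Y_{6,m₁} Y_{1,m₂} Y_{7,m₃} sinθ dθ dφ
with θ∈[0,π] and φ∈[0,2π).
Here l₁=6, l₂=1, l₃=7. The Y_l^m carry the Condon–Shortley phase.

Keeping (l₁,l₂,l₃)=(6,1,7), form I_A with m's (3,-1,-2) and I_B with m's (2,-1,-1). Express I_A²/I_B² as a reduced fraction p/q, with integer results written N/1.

2/3

Same 6,1,7: normalisation and zero-m 3j drop out of the ratio.
A: Δ: 0! 12! 2! / 15! → 1/1365; sum: t=0:+1/4354560 = 1/4354560; 3j²(6 1 7; 3 -1 -2) = Δ·Π!·Σ² = 2/273  (sign -1)
B: Δ: 0! 12! 2! / 15! → 1/1365; sum: t=0:+1/1935360 = 1/1935360; 3j²(6 1 7; 2 -1 -1) = Δ·Π!·Σ² = 1/91  (sign +1)
I_A²/I_B² = (2/273)/(1/91) = 2/3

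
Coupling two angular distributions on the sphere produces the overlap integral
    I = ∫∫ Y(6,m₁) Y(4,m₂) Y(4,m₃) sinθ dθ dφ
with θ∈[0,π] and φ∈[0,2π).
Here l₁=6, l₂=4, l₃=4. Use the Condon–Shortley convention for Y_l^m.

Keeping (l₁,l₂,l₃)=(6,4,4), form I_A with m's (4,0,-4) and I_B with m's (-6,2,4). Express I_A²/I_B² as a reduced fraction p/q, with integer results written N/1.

15/11

Same 6,4,4: normalisation and zero-m 3j drop out of the ratio.
A: Δ: 6! 6! 2! / 15! → 1/1261260; sum: t=2:+1/69120 = 1/69120; 3j²(6 4 4; 4 0 -4) = Δ·Π!·Σ² = 4/143  (sign +1)
B: Δ: 6! 6! 2! / 15! → 1/1261260; sum: t=6:+1/1036800 = 1/1036800; 3j²(6 4 4; -6 2 4) = Δ·Π!·Σ² = 4/195  (sign +1)
I_A²/I_B² = (4/143)/(4/195) = 15/11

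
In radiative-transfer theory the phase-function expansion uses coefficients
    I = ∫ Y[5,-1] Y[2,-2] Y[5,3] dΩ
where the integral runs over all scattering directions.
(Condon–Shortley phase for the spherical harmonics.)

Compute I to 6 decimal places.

Rules hold: Σm=0, L=12 even, 3≤5≤7.
N = 11·5·11 = 605
Δ = 2!·8!·2!/13! = 1/38610
Racah Σ t=0..2: t=0:+1/2880 t=1:−1/576 t=2:+1/2880 = -1/960
⇒ 3j(5 2 5; 0 0 0)² = 10/429, sgn +1
Racah Σ t=0..0: t=0:+1/5760 = 1/5760
⇒ 3j(5 2 5; -1 -2 3)² = 56/2145, sgn +1
4πI² = N·(3j₀)²·(3jₘ)² = 560/1521
I = +1·√(0.368179/4π) = 0.17116875

0.171169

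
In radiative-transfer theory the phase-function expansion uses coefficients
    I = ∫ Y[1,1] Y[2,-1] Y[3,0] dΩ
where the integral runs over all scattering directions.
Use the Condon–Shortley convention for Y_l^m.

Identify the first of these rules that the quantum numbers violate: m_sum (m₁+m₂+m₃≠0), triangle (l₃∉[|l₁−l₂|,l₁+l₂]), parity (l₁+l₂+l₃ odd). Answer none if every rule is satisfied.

none

azimuthal sum: 1 − 1 + 0 = 0  ✓
1 ≤ 3 ≤ 3 (triangle on l)  ✓
L = 1 + 2 + 3 = 6 (even)  ✓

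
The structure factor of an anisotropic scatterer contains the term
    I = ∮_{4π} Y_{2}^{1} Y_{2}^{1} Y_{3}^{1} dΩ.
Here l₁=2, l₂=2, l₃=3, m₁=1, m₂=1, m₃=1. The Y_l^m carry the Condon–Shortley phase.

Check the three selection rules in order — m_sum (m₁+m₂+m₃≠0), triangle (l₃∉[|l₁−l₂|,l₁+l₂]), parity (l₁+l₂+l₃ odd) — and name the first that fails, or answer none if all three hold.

m_sum

Σmᵢ = 3  ✗
l₃∈[|l₁−l₂|,l₁+l₂]=[0,4], have l₃=3
Σlᵢ = 7 ⇒ odd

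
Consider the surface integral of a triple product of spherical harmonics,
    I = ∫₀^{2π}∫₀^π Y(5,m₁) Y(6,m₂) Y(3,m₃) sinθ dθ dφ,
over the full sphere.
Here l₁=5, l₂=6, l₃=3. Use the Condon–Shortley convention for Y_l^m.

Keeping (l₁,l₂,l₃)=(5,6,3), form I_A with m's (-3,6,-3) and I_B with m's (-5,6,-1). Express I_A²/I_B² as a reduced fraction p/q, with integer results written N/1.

1/3

l's match ⇒ only the (l;m) 3-j factors differ between A and B.
A: triangle coeff Δ(5,6,3) = 1/675675; Σ_t [8,8]: t=8:+1/1935360 = 1/1935360; (3j)²=1/91 [(5 6 3; -3 6 -3)], sign=+1
B: triangle coeff Δ(5,6,3) = 1/675675; Σ_t [8,8]: t=8:+1/1935360 = 1/1935360; (3j)²=3/91 [(5 6 3; -5 6 -1)], sign=+1
I_A²/I_B² = (1/91)/(3/91) = 1/3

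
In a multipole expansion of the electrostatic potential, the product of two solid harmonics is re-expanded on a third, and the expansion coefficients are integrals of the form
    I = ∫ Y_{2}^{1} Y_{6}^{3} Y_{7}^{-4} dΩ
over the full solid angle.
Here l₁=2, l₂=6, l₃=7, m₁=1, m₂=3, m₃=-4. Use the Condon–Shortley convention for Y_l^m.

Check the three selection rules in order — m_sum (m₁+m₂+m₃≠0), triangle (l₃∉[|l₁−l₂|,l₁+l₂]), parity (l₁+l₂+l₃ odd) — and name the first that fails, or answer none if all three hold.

parity

Σmᵢ = 0  ✓
l₃∈[|l₁−l₂|,l₁+l₂]=[4,8], have l₃=7  ✓
Σlᵢ = 15 ⇒ odd  ✗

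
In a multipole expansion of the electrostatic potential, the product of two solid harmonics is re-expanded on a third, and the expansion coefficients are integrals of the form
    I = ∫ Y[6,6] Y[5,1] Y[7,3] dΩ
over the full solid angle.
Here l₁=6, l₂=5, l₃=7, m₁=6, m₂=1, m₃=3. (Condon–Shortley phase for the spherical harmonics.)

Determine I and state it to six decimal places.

0.000000

6 + 1 + 3 = 10 ≠ 0: azimuthal integral kills it; I = 0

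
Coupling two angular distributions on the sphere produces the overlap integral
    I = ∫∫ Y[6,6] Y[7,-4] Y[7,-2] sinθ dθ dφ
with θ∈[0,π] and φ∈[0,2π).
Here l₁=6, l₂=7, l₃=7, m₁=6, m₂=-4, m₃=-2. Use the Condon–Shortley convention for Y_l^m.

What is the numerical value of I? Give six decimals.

-0.156980

Checks pass: Σm=0; 20 even; l₃=7∈[1,13].
(2·6+1)(2·7+1)(2·7+1) = 2925
Δ: 6! 6! 8! / 21! → 1/2444321880
sum: t=0:+1/2612736000 t=1:−1/20736000 t=2:+1/1658880 t=3:−1/746496 t=4:+1/1658880 t=5:−1/20736000 t=6:+1/2612736000 = -1/4354560
3j²(6 7 7; 0 0 0) = Δ·Π!·Σ² = 1000/138567  (sign +1)
sum: t=0:+1/373248000 = 1/373248000
3j²(6 7 7; 6 -4 -2) = Δ·Π!·Σ² = 308/20995  (sign -1)
combine: 4πI² = 2925·1000/138567·308/20995 = 420000/1356277
take √, sign -1: I = -0.15698043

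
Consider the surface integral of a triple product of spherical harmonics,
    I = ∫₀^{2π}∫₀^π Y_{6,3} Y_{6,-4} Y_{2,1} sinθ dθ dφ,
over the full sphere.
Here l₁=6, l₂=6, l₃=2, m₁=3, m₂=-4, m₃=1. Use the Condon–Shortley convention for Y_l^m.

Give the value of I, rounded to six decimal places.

0.179515

m-sum 0 ✓  L=14 even ✓  0≤2≤12 ✓
Π(2lᵢ+1) = 13×13×5 = 845
triangle coeff Δ(6,6,2) = 1/90090
Σ_t [4,6]: t=4:+1/69120 t=5:−1/14400 t=6:+1/69120 = -7/172800
(3j)²=14/715 [(6 6 2; 0 0 0)], sign=-1
Σ_t [1,2]: t=1:−1/725760 t=2:+1/161280 = 1/207360
(3j)²=7/286 [(6 6 2; 3 -4 1)], sign=-1
⇒ 4πI² = 49/121
I = (+1)√(49/121/(4π)) = 0.17951487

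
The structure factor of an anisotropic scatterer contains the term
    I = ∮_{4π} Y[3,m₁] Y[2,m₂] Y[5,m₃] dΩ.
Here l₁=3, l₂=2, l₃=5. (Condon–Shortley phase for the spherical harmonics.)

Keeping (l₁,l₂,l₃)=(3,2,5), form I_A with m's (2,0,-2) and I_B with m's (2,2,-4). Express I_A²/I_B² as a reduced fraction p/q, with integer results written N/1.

l's match ⇒ only the (l;m) 3-j factors differ between A and B.
A: triangle coeff Δ(3,2,5) = 1/2310; Σ_t [0,0]: t=0:+1/480 = 1/480; (3j)²=3/110 [(3 2 5; 2 0 -2)], sign=-1
B: triangle coeff Δ(3,2,5) = 1/2310; Σ_t [0,0]: t=0:+1/2880 = 1/2880; (3j)²=3/55 [(3 2 5; 2 2 -4)], sign=-1
I_A²/I_B² = (3/110)/(3/55) = 1/2

1/2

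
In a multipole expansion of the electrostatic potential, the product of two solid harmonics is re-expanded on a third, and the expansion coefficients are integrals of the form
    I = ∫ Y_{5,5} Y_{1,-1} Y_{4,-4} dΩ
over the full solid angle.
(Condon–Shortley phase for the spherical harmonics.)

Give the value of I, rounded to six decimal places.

Rules hold: Σm=0, L=10 even, 4≤4≤6.
N = 11·3·9 = 297
Δ = 2!·8!·0!/11! = 1/495
Racah Σ t=1..1: t=1:−1/576 = -1/576
⇒ 3j(5 1 4; 0 0 0)² = 5/99, sgn -1
Racah Σ t=0..0: t=0:+1/80640 = 1/80640
⇒ 3j(5 1 4; 5 -1 -4)² = 1/11, sgn +1
4πI² = N·(3j₀)²·(3jₘ)² = 15/11
I = -1·√(1.36364/4π) = -0.32941575

-0.329416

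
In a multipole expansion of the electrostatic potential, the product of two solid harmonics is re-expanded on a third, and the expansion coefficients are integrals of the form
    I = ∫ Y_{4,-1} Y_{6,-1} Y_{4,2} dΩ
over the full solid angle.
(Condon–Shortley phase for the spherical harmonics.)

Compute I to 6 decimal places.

Checks pass: Σm=0; 14 even; l₃=4∈[2,10].
(2·4+1)(2·6+1)(2·4+1) = 1053
Δ: 6! 2! 6! / 15! → 1/1261260
sum: t=2:+1/4608 t=3:−1/1296 t=4:+1/4608 = -7/20736
3j²(4 6 4; 0 0 0) = Δ·Π!·Σ² = 20/1287  (sign -1)
sum: t=3:−1/3456 t=4:+1/5760 t=5:−1/172800 = -7/57600
3j²(4 6 4; -1 -1 2) = Δ·Π!·Σ² = 21/2860  (sign -1)
combine: 4πI² = 1053·20/1287·21/2860 = 189/1573
take √, sign +1: I = 0.09778261

0.097783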